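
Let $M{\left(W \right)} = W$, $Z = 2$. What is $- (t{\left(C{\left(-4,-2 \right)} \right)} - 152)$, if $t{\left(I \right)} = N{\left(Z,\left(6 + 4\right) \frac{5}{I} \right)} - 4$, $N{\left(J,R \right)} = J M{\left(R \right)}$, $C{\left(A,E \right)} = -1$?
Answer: $256$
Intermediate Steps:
$N{\left(J,R \right)} = J R$
$t{\left(I \right)} = -4 + \frac{100}{I}$ ($t{\left(I \right)} = 2 \left(6 + 4\right) \frac{5}{I} - 4 = 2 \cdot 10 \frac{5}{I} - 4 = 2 \frac{50}{I} - 4 = \frac{100}{I} - 4 = -4 + \frac{100}{I}$)
$- (t{\left(C{\left(-4,-2 \right)} \right)} - 152) = - (\left(-4 + \frac{100}{-1}\right) - 152) = - (\left(-4 + 100 \left(-1\right)\right) - 152) = - (\left(-4 - 100\right) - 152) = - (-104 - 152) = \left(-1\right) \left(-256\right) = 256$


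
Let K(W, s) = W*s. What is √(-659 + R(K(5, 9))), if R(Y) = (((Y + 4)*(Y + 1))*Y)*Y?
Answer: √4563691 ≈ 2136.3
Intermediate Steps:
R(Y) = Y²*(1 + Y)*(4 + Y) (R(Y) = (((4 + Y)*(1 + Y))*Y)*Y = (((1 + Y)*(4 + Y))*Y)*Y = (Y*(1 + Y)*(4 + Y))*Y = Y²*(1 + Y)*(4 + Y))
√(-659 + R(K(5, 9))) = √(-659 + (5*9)²*(4 + (5*9)² + 5*(5*9))) = √(-659 + 45²*(4 + 45² + 5*45)) = √(-659 + 2025*(4 + 2025 + 225)) = √(-659 + 2025*2254) = √(-659 + 4564350) = √4563691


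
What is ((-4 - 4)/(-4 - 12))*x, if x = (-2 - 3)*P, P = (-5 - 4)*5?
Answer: 225/2 ≈ 112.50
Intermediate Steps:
P = -45 (P = -9*5 = -45)
x = 225 (x = (-2 - 3)*(-45) = -5*(-45) = 225)
((-4 - 4)/(-4 - 12))*x = ((-4 - 4)/(-4 - 12))*225 = -8/(-16)*225 = -8*(-1/16)*225 = (½)*225 = 225/2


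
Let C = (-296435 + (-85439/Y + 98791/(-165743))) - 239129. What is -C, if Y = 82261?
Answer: 7302000901664200/13634184923 ≈ 5.3557e+5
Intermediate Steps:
C = -7302000901664200/13634184923 (C = (-296435 + (-85439/82261 + 98791/(-165743))) - 239129 = (-296435 + (-85439*1/82261 + 98791*(-1/165743))) - 239129 = (-296435 + (-85439/82261 - 98791/165743)) - 239129 = (-296435 - 22287562628/13634184923) - 239129 = -4041671895212133/13634184923 - 239129 = -7302000901664200/13634184923 ≈ -5.3557e+5)
-C = -1*(-7302000901664200/13634184923) = 7302000901664200/13634184923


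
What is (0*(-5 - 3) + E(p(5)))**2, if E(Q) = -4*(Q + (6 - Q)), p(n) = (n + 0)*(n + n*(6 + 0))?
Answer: 576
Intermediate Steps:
p(n) = 7*n**2 (p(n) = n*(n + n*6) = n*(n + 6*n) = n*(7*n) = 7*n**2)
E(Q) = -24 (E(Q) = -4*6 = -24)
(0*(-5 - 3) + E(p(5)))**2 = (0*(-5 - 3) - 24)**2 = (0*(-8) - 24)**2 = (0 - 24)**2 = (-24)**2 = 576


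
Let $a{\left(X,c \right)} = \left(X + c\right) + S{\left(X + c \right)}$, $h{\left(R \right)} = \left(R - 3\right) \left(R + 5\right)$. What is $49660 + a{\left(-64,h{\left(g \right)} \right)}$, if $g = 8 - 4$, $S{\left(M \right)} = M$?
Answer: $49550$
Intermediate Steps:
$g = 4$ ($g = 8 - 4 = 4$)
$h{\left(R \right)} = \left(-3 + R\right) \left(5 + R\right)$
$a{\left(X,c \right)} = 2 X + 2 c$ ($a{\left(X,c \right)} = \left(X + c\right) + \left(X + c\right) = 2 X + 2 c$)
$49660 + a{\left(-64,h{\left(g \right)} \right)} = 49660 + \left(2 \left(-64\right) + 2 \left(-15 + 4^{2} + 2 \cdot 4\right)\right) = 49660 - \left(128 - 2 \left(-15 + 16 + 8\right)\right) = 49660 + \left(-128 + 2 \cdot 9\right) = 49660 + \left(-128 + 18\right) = 49660 - 110 = 49550$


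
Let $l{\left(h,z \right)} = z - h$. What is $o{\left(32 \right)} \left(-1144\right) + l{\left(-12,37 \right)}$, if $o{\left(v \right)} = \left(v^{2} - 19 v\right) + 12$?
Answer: $-489583$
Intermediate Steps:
$o{\left(v \right)} = 12 + v^{2} - 19 v$
$o{\left(32 \right)} \left(-1144\right) + l{\left(-12,37 \right)} = \left(12 + 32^{2} - 608\right) \left(-1144\right) + \left(37 - -12\right) = \left(12 + 1024 - 608\right) \left(-1144\right) + \left(37 + 12\right) = 428 \left(-1144\right) + 49 = -489632 + 49 = -489583$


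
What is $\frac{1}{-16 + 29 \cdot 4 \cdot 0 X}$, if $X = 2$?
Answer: $- \frac{1}{16} \approx -0.0625$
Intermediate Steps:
$\frac{1}{-16 + 29 \cdot 4 \cdot 0 X} = \frac{1}{-16 + 29 \cdot 4 \cdot 0 \cdot 2} = \frac{1}{-16 + 29 \cdot 0 \cdot 2} = \frac{1}{-16 + 29 \cdot 0} = \frac{1}{-16 + 0} = \frac{1}{-16} = - \frac{1}{16}$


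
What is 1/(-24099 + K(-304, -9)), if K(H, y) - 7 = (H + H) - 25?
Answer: -1/24725 ≈ -4.0445e-5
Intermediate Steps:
K(H, y) = -18 + 2*H (K(H, y) = 7 + ((H + H) - 25) = 7 + (2*H - 25) = 7 + (-25 + 2*H) = -18 + 2*H)
1/(-24099 + K(-304, -9)) = 1/(-24099 + (-18 + 2*(-304))) = 1/(-24099 + (-18 - 608)) = 1/(-24099 - 626) = 1/(-24725) = -1/24725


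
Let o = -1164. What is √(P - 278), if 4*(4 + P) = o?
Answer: I*√573 ≈ 23.937*I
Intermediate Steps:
P = -295 (P = -4 + (¼)*(-1164) = -4 - 291 = -295)
√(P - 278) = √(-295 - 278) = √(-573) = I*√573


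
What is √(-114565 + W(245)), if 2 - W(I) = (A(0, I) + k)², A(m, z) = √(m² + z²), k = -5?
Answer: I*√172163 ≈ 414.93*I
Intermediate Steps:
W(I) = 2 - (-5 + √(I²))² (W(I) = 2 - (√(0² + I²) - 5)² = 2 - (√(0 + I²) - 5)² = 2 - (√(I²) - 5)² = 2 - (-5 + √(I²))²)
√(-114565 + W(245)) = √(-114565 + (2 - (-5 + √(245²))²)) = √(-114565 + (2 - (-5 + √60025)²)) = √(-114565 + (2 - (-5 + 245)²)) = √(-114565 + (2 - 1*240²)) = √(-114565 + (2 - 1*57600)) = √(-114565 + (2 - 57600)) = √(-114565 - 57598) = √(-172163) = I*√172163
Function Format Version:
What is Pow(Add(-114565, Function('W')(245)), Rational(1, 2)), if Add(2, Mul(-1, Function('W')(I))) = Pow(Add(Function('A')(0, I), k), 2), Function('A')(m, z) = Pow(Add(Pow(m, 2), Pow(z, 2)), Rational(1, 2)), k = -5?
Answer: Mul(I, Pow(172163, Rational(1, 2))) ≈ Mul(414.93, I)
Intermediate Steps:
Function('W')(I) = Add(2, Mul(-1, Pow(Add(-5, Pow(Pow(I, 2), Rational(1, 2))), 2))) (Function('W')(I) = Add(2, Mul(-1, Pow(Add(Pow(Add(Pow(0, 2), Pow(I, 2)), Rational(1, 2)), -5), 2))) = Add(2, Mul(-1, Pow(Add(Pow(Add(0, Pow(I, 2)), Rational(1, 2)), -5), 2))) = Add(2, Mul(-1, Pow(Add(Pow(Pow(I, 2), Rational(1, 2)), -5), 2))) = Add(2, Mul(-1, Pow(Add(-5, Pow(Pow(I, 2), Rational(1, 2))), 2))))
Pow(Add(-114565, Function('W')(245)), Rational(1, 2)) = Pow(Add(-114565, Add(2, Mul(-1, Pow(Add(-5, Pow(Pow(245, 2), Rational(1, 2))), 2)))), Rational(1, 2)) = Pow(Add(-114565, Add(2, Mul(-1, Pow(Add(-5, Pow(60025, Rational(1, 2))), 2)))), Rational(1, 2)) = Pow(Add(-114565, Add(2, Mul(-1, Pow(Add(-5, 245), 2)))), Rational(1, 2)) = Pow(Add(-114565, Add(2, Mul(-1, Pow(240, 2)))), Rational(1, 2)) = Pow(Add(-114565, Add(2, Mul(-1, 57600))), Rational(1, 2)) = Pow(Add(-114565, Add(2, -57600)), Rational(1, 2)) = Pow(Add(-114565, -57598), Rational(1, 2)) = Pow(-172163, Rational(1, 2)) = Mul(I, Pow(172163, Rational(1, 2)))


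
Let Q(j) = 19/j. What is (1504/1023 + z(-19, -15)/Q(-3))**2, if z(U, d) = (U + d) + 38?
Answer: 265690000/377796969 ≈ 0.70326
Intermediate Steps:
z(U, d) = 38 + U + d
(1504/1023 + z(-19, -15)/Q(-3))**2 = (1504/1023 + (38 - 19 - 15)/((19/(-3))))**2 = (1504*(1/1023) + 4/((19*(-1/3))))**2 = (1504/1023 + 4/(-19/3))**2 = (1504/1023 + 4*(-3/19))**2 = (1504/1023 - 12/19)**2 = (16300/19437)**2 = 265690000/377796969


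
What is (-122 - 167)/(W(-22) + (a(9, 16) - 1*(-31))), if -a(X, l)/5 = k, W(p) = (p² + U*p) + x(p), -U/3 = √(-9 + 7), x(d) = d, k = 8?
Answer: -43639/71307 + 6358*I*√2/71307 ≈ -0.61199 + 0.1261*I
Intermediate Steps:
U = -3*I*√2 (U = -3*√(-9 + 7) = -3*I*√2 ≈ -4.2426*I)
W(p) = p + p² - 3*I*p*√2 (W(p) = (p² + (-3*I*√2)*p) + p = (p² - 3*I*p*√2) + p = p + p² - 3*I*p*√2)
a(X, l) = -40 (a(X, l) = -5*8 = -40)
(-122 - 167)/(W(-22) + (a(9, 16) - 1*(-31))) = (-122 - 167)/(-22*(1 - 22 - 3*I*√2) + (-40 - 1*(-31))) = -289/(-22*(-21 - 3*I*√2) + (-40 + 31)) = -289/((462 + 66*I*√2) - 9) = -289/(453 + 66*I*√2)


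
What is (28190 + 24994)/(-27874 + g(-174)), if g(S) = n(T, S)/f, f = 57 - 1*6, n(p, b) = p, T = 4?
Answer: -1356192/710785 ≈ -1.9080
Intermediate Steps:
f = 51 (f = 57 - 6 = 51)
g(S) = 4/51
(28190 + 24994)/(-27874 + g(-174)) = (28190 + 24994)/(-27874 + 4/51) = 53184/(-1421570/51) = 53184*(-51/1421570) = -1356192/710785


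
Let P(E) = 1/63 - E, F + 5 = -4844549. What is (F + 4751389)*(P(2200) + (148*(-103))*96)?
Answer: 2867442028105/21 ≈ 1.3654e+11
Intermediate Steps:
F = -4844554 (F = -5 - 4844549 = -4844554)
P(E) = 1/63 - E
(F + 4751389)*(P(2200) + (148*(-103))*96) = (-4844554 + 4751389)*((1/63 - 1*2200) + (148*(-103))*96) = -93165*((1/63 - 2200) - 15244*96) = -93165*(-138599/63 - 1463424) = -93165*(-92334311/63) = 2867442028105/21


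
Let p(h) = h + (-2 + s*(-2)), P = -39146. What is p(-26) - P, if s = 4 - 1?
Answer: 39112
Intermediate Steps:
s = 3
p(h) = -8 + h (p(h) = h + (-2 + 3*(-2)) = h + (-2 - 6) = h - 8 = -8 + h)
p(-26) - P = (-8 - 26) - 1*(-39146) = -34 + 39146 = 39112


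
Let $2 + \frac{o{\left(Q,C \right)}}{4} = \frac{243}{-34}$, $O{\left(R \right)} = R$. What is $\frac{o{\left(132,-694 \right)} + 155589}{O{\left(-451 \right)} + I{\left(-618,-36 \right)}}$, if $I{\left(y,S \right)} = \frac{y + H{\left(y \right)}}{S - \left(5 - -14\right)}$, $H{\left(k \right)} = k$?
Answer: $- \frac{145441505}{400673} \approx -362.99$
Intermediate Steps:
$o{\left(Q,C \right)} = - \frac{622}{17}$ ($o{\left(Q,C \right)} = -8 + 4 \frac{243}{-34} = -8 + 4 \cdot 243 \left(- \frac{1}{34}\right) = -8 + 4 \left(- \frac{243}{34}\right) = -8 - \frac{486}{17} = - \frac{622}{17}$)
$I{\left(y,S \right)} = \frac{2 y}{-19 + S}$ ($I{\left(y,S \right)} = \frac{y + y}{S - \left(5 - -14\right)} = \frac{2 y}{S - \left(5 + 14\right)} = \frac{2 y}{S - 19} = \frac{2 y}{-19 + S}$)
$\frac{o{\left(132,-694 \right)} + 155589}{O{\left(-451 \right)} + I{\left(-618,-36 \right)}} = \frac{- \frac{622}{17} + 155589}{-451 + 2 \left(-618\right) \frac{1}{-19 - 36}} = \frac{2644391}{17 \left(-451 + 2 \left(-618\right) \frac{1}{-55}\right)} = \frac{2644391}{17 \left(-451 + 2 \left(-618\right) \left(- \frac{1}{55}\right)\right)} = \frac{2644391}{17 \left(-451 + \frac{1236}{55}\right)} = \frac{2644391}{17 \left(- \frac{23569}{55}\right)} = \frac{2644391}{17} \left(- \frac{55}{23569}\right) = - \frac{145441505}{400673}$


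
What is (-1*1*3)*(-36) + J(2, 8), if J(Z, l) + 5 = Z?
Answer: 105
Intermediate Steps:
J(Z, l) = -5 + Z
(-1*1*3)*(-36) + J(2, 8) = (-1*1*3)*(-36) + (-5 + 2) = -1*3*(-36) - 3 = -3*(-36) - 3 = 108 - 3 = 105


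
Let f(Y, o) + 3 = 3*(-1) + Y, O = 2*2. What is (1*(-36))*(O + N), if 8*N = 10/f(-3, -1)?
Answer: -139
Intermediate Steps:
O = 4
f(Y, o) = -6 + Y (f(Y, o) = -3 + (3*(-1) + Y) = -3 + (-3 + Y) = -6 + Y)
N = -5/36 (N = (10/(-6 - 3))/8 = (10/(-9))/8 = (10*(-1/9))/8 = (1/8)*(-10/9) = -5/36 ≈ -0.13889)
(1*(-36))*(O + N) = (1*(-36))*(4 - 5/36) = -36*139/36 = -139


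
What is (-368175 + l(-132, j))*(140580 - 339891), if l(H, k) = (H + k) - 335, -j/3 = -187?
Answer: 73362592191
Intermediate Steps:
j = 561 (j = -3*(-187) = 561)
l(H, k) = -335 + H + k
(-368175 + l(-132, j))*(140580 - 339891) = (-368175 + (-335 - 132 + 561))*(140580 - 339891) = (-368175 + 94)*(-199311) = -368081*(-199311) = 73362592191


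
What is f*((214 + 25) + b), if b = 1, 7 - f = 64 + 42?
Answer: -23760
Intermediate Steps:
f = -99 (f = 7 - (64 + 42) = 7 - 1*106 = 7 - 106 = -99)
f*((214 + 25) + b) = -99*((214 + 25) + 1) = -99*(239 + 1) = -99*240 = -23760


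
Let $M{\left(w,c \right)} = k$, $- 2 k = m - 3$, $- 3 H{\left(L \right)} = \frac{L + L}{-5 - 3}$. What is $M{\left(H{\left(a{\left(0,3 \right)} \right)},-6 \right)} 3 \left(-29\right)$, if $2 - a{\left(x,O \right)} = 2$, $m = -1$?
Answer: $-174$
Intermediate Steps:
$a{\left(x,O \right)} = 0$ ($a{\left(x,O \right)} = 2 - 2 = 0$)
$H{\left(L \right)} = \frac{L}{12}$ ($H{\left(L \right)} = - \frac{\left(L + L\right) \frac{1}{-5 - 3}}{3} = - \frac{2 L \frac{1}{-8}}{3} = - \frac{2 L \left(- \frac{1}{8}\right)}{3} = - \frac{\left(- \frac{1}{4}\right) L}{3} = \frac{L}{12}$)
$k = 2$ ($k = - \frac{-1 - 3}{2} = \left(- \frac{1}{2}\right) \left(-4\right) = 2$)
$M{\left(w,c \right)} = 2$
$M{\left(H{\left(a{\left(0,3 \right)} \right)},-6 \right)} 3 \left(-29\right) = 2 \cdot 3 \left(-29\right) = 6 \left(-29\right) = -174$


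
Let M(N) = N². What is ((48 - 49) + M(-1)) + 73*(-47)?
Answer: -3431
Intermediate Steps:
((48 - 49) + M(-1)) + 73*(-47) = ((48 - 49) + (-1)²) + 73*(-47) = (-1 + 1) - 3431 = 0 - 3431 = -3431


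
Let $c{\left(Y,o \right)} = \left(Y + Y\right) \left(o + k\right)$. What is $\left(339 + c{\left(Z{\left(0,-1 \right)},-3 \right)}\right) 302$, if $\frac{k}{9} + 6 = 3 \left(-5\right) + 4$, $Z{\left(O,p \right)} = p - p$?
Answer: $102378$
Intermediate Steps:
$Z{\left(O,p \right)} = 0$
$k = -153$ ($k = -54 + 9 \left(3 \left(-5\right) + 4\right) = -54 + 9 \left(-15 + 4\right) = -54 + 9 \left(-11\right) = -54 - 99 = -153$)
$c{\left(Y,o \right)} = 2 Y \left(-153 + o\right)$ ($c{\left(Y,o \right)} = \left(Y + Y\right) \left(o - 153\right) = 2 Y \left(-153 + o\right)$)
$\left(339 + c{\left(Z{\left(0,-1 \right)},-3 \right)}\right) 302 = \left(339 + 2 \cdot 0 \left(-153 - 3\right)\right) 302 = \left(339 + 2 \cdot 0 \left(-156\right)\right) 302 = \left(339 + 0\right) 302 = 339 \cdot 302 = 102378$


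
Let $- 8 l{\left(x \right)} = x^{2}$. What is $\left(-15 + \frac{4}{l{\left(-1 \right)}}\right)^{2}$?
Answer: $2209$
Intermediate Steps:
$l{\left(x \right)} = - \frac{x^{2}}{8}$
$\left(-15 + \frac{4}{l{\left(-1 \right)}}\right)^{2} = \left(-15 + \frac{4}{\left(- \frac{1}{8}\right) \left(-1\right)^{2}}\right)^{2} = \left(-15 + \frac{4}{\left(- \frac{1}{8}\right) 1}\right)^{2} = \left(-15 + \frac{4}{- \frac{1}{8}}\right)^{2} = \left(-15 + 4 \left(-8\right)\right)^{2} = \left(-15 - 32\right)^{2} = \left(-47\right)^{2} = 2209$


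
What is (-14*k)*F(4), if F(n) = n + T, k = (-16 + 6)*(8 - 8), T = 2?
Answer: 0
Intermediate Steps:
k = 0 (k = -10*0 = 0)
F(n) = 2 + n (F(n) = n + 2 = 2 + n)
(-14*k)*F(4) = (-14*0)*(2 + 4) = 0*6 = 0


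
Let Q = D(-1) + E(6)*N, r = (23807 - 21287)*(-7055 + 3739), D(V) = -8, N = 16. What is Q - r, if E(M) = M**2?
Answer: 8356888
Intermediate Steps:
r = -8356320 (r = 2520*(-3316) = -8356320)
Q = 568 (Q = -8 + 6**2*16 = -8 + 36*16 = -8 + 576 = 568)
Q - r = 568 - 1*(-8356320) = 568 + 8356320 = 8356888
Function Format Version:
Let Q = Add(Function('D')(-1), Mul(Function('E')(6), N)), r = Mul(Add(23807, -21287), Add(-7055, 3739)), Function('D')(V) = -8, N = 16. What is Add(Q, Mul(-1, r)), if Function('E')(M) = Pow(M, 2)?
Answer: 8356888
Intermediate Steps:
r = -8356320 (r = Mul(2520, -3316) = -8356320)
Q = 568 (Q = Add(-8, Mul(Pow(6, 2), 16)) = Add(-8, Mul(36, 16)) = Add(-8, 576) = 568)
Add(Q, Mul(-1, r)) = Add(568, Mul(-1, -8356320)) = Add(568, 8356320) = 8356888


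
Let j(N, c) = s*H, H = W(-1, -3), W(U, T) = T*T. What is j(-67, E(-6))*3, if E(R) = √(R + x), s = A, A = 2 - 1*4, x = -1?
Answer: -54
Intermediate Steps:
W(U, T) = T²
A = -2 (A = 2 - 4 = -2)
H = 9 (H = (-3)² = 9)
s = -2
E(R) = √(-1 + R) (E(R) = √(R - 1) = √(-1 + R))
j(N, c) = -18 (j(N, c) = -2*9 = -18)
j(-67, E(-6))*3 = -18*3 = -54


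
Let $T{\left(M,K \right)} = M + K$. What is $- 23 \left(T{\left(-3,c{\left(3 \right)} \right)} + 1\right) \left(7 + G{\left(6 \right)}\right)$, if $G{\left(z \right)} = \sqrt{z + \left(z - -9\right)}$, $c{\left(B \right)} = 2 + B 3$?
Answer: $-1449 - 207 \sqrt{21} \approx -2397.6$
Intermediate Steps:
$c{\left(B \right)} = 2 + 3 B$
$G{\left(z \right)} = \sqrt{9 + 2 z}$ ($G{\left(z \right)} = \sqrt{z + \left(z + 9\right)} = \sqrt{z + \left(9 + z\right)} = \sqrt{9 + 2 z}$)
$T{\left(M,K \right)} = K + M$
$- 23 \left(T{\left(-3,c{\left(3 \right)} \right)} + 1\right) \left(7 + G{\left(6 \right)}\right) = - 23 \left(\left(\left(2 + 3 \cdot 3\right) - 3\right) + 1\right) \left(7 + \sqrt{9 + 2 \cdot 6}\right) = - 23 \left(\left(\left(2 + 9\right) - 3\right) + 1\right) \left(7 + \sqrt{9 + 12}\right) = - 23 \left(\left(11 - 3\right) + 1\right) \left(7 + \sqrt{21}\right) = - 23 \left(8 + 1\right) \left(7 + \sqrt{21}\right) = - 23 \cdot 9 \left(7 + \sqrt{21}\right) = - 23 \left(63 + 9 \sqrt{21}\right) = -1449 - 207 \sqrt{21}$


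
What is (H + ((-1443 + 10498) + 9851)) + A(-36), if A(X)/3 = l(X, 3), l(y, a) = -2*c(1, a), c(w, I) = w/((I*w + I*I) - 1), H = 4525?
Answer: 257735/11 ≈ 23430.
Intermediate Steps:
c(w, I) = w/(-1 + I² + I*w) (c(w, I) = w/((I*w + I²) - 1) = w/((I² + I*w) - 1) = w/(-1 + I² + I*w))
l(y, a) = -2/(-1 + a + a²) (l(y, a) = -2/(-1 + a² + a*1) = -2/(-1 + a² + a) = -2/(-1 + a + a²))
A(X) = -6/11 (A(X) = 3*(-2/(-1 + 3 + 3²)) = 3*(-2/(-1 + 3 + 9)) = 3*(-2/11) = -6/11)
(H + ((-1443 + 10498) + 9851)) + A(-36) = (4525 + ((-1443 + 10498) + 9851)) - 6/11 = (4525 + (9055 + 9851)) - 6/11 = (4525 + 18906) - 6/11 = 23431 - 6/11 = 257735/11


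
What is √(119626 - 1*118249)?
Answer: 9*√17 ≈ 37.108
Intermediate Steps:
√(119626 - 1*118249) = √(119626 - 118249) = √1377 = 9*√17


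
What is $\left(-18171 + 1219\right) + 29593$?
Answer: $12641$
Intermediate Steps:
$\left(-18171 + 1219\right) + 29593 = -16952 + 29593 = 12641$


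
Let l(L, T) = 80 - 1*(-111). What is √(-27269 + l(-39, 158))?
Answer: I*√27078 ≈ 164.55*I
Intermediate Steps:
l(L, T) = 191 (l(L, T) = 80 + 111 = 191)
√(-27269 + l(-39, 158)) = √(-27269 + 191) = √(-27078) = I*√27078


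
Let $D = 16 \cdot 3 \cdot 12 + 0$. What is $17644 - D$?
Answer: $17068$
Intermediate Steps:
$D = 576$ ($D = 48 \cdot 12 + 0 = 576 + 0 = 576$)
$17644 - D = 17644 - 576 = 17068$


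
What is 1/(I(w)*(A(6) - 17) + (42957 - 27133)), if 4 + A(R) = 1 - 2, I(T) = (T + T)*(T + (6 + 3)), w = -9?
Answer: 1/15824 ≈ 6.3195e-5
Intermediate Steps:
I(T) = 2*T*(9 + T) (I(T) = (2*T)*(T + 9) = (2*T)*(9 + T) = 2*T*(9 + T))
A(R) = -5 (A(R) = -4 + (1 - 2) = -4 - 1 = -5)
1/(I(w)*(A(6) - 17) + (42957 - 27133)) = 1/((2*(-9)*(9 - 9))*(-5 - 17) + (42957 - 27133)) = 1/((2*(-9)*0)*(-22) + 15824) = 1/(0*(-22) + 15824) = 1/(0 + 15824) = 1/15824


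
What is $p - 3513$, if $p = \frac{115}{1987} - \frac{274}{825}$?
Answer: $- \frac{5759222638}{1639275} \approx -3513.3$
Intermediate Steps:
$p = - \frac{449563}{1639275}$ ($p = 115 \cdot \frac{1}{1987} - \frac{274}{825} = \frac{115}{1987} - \frac{274}{825} = - \frac{449563}{1639275} \approx -0.27424$)
$p - 3513 = - \frac{449563}{1639275} - 3513 = - \frac{5759222638}{1639275}$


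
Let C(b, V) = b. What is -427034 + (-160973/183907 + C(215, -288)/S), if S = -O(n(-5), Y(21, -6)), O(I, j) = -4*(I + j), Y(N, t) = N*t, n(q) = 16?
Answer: -6911061755369/16183816 ≈ -4.2704e+5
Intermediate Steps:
O(I, j) = -4*I - 4*j
S = -440 (S = -(-4*16 - 84*(-6)) = -(-64 - 4*(-126)) = -(-64 + 504) = -1*440 = -440)
-427034 + (-160973/183907 + C(215, -288)/S) = -427034 + (-160973/183907 + 215/(-440)) = -427034 + (-160973*1/183907 + 215*(-1/440)) = -427034 + (-160973/183907 - 43/88) = -427034 - 22073625/16183816 = -6911061755369/16183816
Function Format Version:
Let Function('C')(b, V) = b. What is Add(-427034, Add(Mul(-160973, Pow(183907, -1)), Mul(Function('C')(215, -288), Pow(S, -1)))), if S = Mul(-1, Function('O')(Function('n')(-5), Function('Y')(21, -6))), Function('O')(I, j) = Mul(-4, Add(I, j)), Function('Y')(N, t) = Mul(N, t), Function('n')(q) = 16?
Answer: Rational(-6911061755369, 16183816) ≈ -4.2704e+5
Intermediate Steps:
Function('O')(I, j) = Add(Mul(-4, I), Mul(-4, j))
S = -440 (S = Mul(-1, Add(Mul(-4, 16), Mul(-4, Mul(21, -6)))) = Mul(-1, Add(-64, Mul(-4, -126))) = Mul(-1, Add(-64, 504)) = Mul(-1, 440) = -440)
Add(-427034, Add(Mul(-160973, Pow(183907, -1)), Mul(Function('C')(215, -288), Pow(S, -1)))) = Add(-427034, Add(Mul(-160973, Pow(183907, -1)), Mul(215, Pow(-440, -1)))) = Add(-427034, Add(Mul(-160973, Rational(1, 183907)), Mul(215, Rational(-1, 440)))) = Add(-427034, Add(Rational(-160973, 183907), Rational(-43, 88))) = Add(-427034, Rational(-22073625, 16183816)) = Rational(-6911061755369, 16183816)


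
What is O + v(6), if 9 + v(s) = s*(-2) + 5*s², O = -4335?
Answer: -4176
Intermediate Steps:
v(s) = -9 - 2*s + 5*s² (v(s) = -9 + (s*(-2) + 5*s²) = -9 + (-2*s + 5*s²) = -9 - 2*s + 5*s²)
O + v(6) = -4335 + (-9 - 2*6 + 5*6²) = -4335 + (-9 - 12 + 5*36) = -4335 + (-9 - 12 + 180) = -4335 + 159 = -4176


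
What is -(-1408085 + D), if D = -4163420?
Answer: 5571505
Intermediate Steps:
-(-1408085 + D) = -(-1408085 - 4163420) = -1*(-5571505) = 5571505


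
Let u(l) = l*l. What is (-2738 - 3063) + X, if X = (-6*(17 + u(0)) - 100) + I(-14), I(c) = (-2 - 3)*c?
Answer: -5933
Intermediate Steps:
u(l) = l²
I(c) = -5*c
X = -132 (X = (-6*(17 + 0²) - 100) - 5*(-14) = (-6*(17 + 0) - 100) + 70 = (-6*17 - 100) + 70 = (-102 - 100) + 70 = -202 + 70 = -132)
(-2738 - 3063) + X = (-2738 - 3063) - 132 = -5801 - 132 = -5933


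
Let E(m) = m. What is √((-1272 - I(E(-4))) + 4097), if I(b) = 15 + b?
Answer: √2814 ≈ 53.047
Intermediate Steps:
√((-1272 - I(E(-4))) + 4097) = √((-1272 - (15 - 4)) + 4097) = √((-1272 - 1*11) + 4097) = √((-1272 - 11) + 4097) = √(-1283 + 4097) = √2814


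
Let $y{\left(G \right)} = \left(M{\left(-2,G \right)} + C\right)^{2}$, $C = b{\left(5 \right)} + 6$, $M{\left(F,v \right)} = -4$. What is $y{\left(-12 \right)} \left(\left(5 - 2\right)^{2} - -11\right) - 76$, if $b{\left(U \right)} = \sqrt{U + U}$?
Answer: $204 + 80 \sqrt{10} \approx 456.98$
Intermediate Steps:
$b{\left(U \right)} = \sqrt{2} \sqrt{U}$ ($b{\left(U \right)} = \sqrt{2 U} = \sqrt{2} \sqrt{U}$)
$C = 6 + \sqrt{10}$ ($C = \sqrt{2} \sqrt{5} + 6 = \sqrt{10} + 6 = 6 + \sqrt{10} \approx 9.1623$)
$y{\left(G \right)} = \left(2 + \sqrt{10}\right)^{2}$ ($y{\left(G \right)} = \left(-4 + \left(6 + \sqrt{10}\right)\right)^{2} = \left(2 + \sqrt{10}\right)^{2}$)
$y{\left(-12 \right)} \left(\left(5 - 2\right)^{2} - -11\right) - 76 = \left(2 + \sqrt{10}\right)^{2} \left(\left(5 - 2\right)^{2} - -11\right) - 76 = \left(2 + \sqrt{10}\right)^{2} \left(3^{2} + 11\right) - 76 = \left(2 + \sqrt{10}\right)^{2} \left(9 + 11\right) - 76 = \left(2 + \sqrt{10}\right)^{2} \cdot 20 - 76 = 20 \left(2 + \sqrt{10}\right)^{2} - 76 = -76 + 20 \left(2 + \sqrt{10}\right)^{2}$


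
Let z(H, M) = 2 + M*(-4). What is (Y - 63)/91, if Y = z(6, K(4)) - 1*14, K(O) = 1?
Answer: -79/91 ≈ -0.86813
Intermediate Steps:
z(H, M) = 2 - 4*M
Y = -16 (Y = (2 - 4*1) - 1*14 = (2 - 4) - 14 = -2 - 14 = -16)
(Y - 63)/91 = (-16 - 63)/91 = (1/91)*(-79) = -79/91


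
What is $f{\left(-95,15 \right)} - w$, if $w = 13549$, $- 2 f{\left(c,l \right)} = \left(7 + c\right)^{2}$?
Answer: $-17421$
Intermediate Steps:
$f{\left(c,l \right)} = - \frac{\left(7 + c\right)^{2}}{2}$
$f{\left(-95,15 \right)} - w = - \frac{\left(7 - 95\right)^{2}}{2} - 13549 = - \frac{\left(-88\right)^{2}}{2} - 13549 = \left(- \frac{1}{2}\right) 7744 - 13549 = -3872 - 13549 = -17421$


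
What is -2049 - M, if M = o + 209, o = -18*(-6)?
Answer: -2366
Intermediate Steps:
o = 108
M = 317 (M = 108 + 209 = 317)
-2049 - M = -2049 - 1*317 = -2049 - 317 = -2366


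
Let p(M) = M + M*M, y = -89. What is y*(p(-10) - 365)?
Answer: 24475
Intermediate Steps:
p(M) = M + M²
y*(p(-10) - 365) = -89*(-10*(1 - 10) - 365) = -89*(-10*(-9) - 365) = -89*(90 - 365) = -89*(-275) = 24475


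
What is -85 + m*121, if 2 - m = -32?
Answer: 4029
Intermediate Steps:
m = 34 (m = 2 - 1*(-32) = 2 + 32 = 34)
-85 + m*121 = -85 + 34*121 = -85 + 4114 = 4029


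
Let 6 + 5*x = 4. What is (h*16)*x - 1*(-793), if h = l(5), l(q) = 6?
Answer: 3773/5 ≈ 754.60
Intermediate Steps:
x = -2/5 (x = -6/5 + (1/5)*4 = -6/5 + 4/5 = -2/5 ≈ -0.40000)
h = 6
(h*16)*x - 1*(-793) = (6*16)*(-2/5) - 1*(-793) = 96*(-2/5) + 793 = -192/5 + 793 = 3773/5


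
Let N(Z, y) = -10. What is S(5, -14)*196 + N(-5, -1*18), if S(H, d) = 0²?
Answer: -10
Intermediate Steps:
S(H, d) = 0
S(5, -14)*196 + N(-5, -1*18) = 0*196 - 10 = 0 - 10 = -10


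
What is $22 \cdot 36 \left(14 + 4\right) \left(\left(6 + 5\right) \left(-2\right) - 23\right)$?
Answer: $-641520$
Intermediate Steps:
$22 \cdot 36 \left(14 + 4\right) \left(\left(6 + 5\right) \left(-2\right) - 23\right) = 792 \cdot 18 \left(11 \left(-2\right) - 23\right) = 792 \cdot 18 \left(-22 - 23\right) = 792 \cdot 18 \left(-45\right) = 792 \left(-810\right) = -641520$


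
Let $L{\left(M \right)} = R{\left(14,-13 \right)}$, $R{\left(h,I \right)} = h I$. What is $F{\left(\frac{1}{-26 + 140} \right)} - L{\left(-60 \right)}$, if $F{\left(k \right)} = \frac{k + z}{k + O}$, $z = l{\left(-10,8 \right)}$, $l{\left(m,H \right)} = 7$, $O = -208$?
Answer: $\frac{4314603}{23711} \approx 181.97$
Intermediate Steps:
$R{\left(h,I \right)} = I h$
$L{\left(M \right)} = -182$ ($L{\left(M \right)} = \left(-13\right) 14 = -182$)
$z = 7$
$F{\left(k \right)} = \frac{7 + k}{-208 + k}$ ($F{\left(k \right)} = \frac{k + 7}{k - 208} = \frac{7 + k}{-208 + k}$)
$F{\left(\frac{1}{-26 + 140} \right)} - L{\left(-60 \right)} = \frac{7 + \frac{1}{-26 + 140}}{-208 + \frac{1}{-26 + 140}} - -182 = \frac{7 + \frac{1}{114}}{-208 + \frac{1}{114}} + 182 = \frac{1}{- \frac{23711}{114}} \cdot \frac{799}{114} + 182 = \left(- \frac{114}{23711}\right) \frac{799}{114} + 182 = - \frac{799}{23711} + 182 = \frac{4314603}{23711}$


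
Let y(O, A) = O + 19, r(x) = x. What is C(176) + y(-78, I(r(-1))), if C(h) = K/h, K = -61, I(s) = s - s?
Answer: -10445/176 ≈ -59.347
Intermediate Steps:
I(s) = 0
y(O, A) = 19 + O
C(h) = -61/h
C(176) + y(-78, I(r(-1))) = -61/176 + (19 - 78) = -61*1/176 - 59 = -61/176 - 59 = -10445/176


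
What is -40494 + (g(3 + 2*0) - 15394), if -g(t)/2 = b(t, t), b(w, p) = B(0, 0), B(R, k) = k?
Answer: -55888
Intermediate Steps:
b(w, p) = 0
g(t) = 0 (g(t) = -2*0 = 0)
-40494 + (g(3 + 2*0) - 15394) = -40494 + (0 - 15394) = -40494 - 15394 = -55888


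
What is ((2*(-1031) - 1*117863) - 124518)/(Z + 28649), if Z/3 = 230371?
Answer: -244443/719762 ≈ -0.33962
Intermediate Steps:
Z = 691113 (Z = 3*230371 = 691113)
((2*(-1031) - 1*117863) - 124518)/(Z + 28649) = ((2*(-1031) - 1*117863) - 124518)/(691113 + 28649) = ((-2062 - 117863) - 124518)/719762 = (-119925 - 124518)*(1/719762) = -244443*1/719762 = -244443/719762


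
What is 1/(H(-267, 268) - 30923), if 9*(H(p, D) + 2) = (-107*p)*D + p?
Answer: 3/2459300 ≈ 1.2199e-6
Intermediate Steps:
H(p, D) = -2 + p/9 - 107*D*p/9 (H(p, D) = -2 + ((-107*p)*D + p)/9 = -2 + (-107*D*p + p)/9 = -2 + (p - 107*D*p)/9 = -2 + (p/9 - 107*D*p/9) = -2 + p/9 - 107*D*p/9)
1/(H(-267, 268) - 30923) = 1/((-2 + (⅑)*(-267) - 107/9*268*(-267)) - 30923) = 1/((-2 - 89/3 + 2552164/3) - 30923) = 1/(2552069/3 - 30923) = 1/(2459300/3) = 3/2459300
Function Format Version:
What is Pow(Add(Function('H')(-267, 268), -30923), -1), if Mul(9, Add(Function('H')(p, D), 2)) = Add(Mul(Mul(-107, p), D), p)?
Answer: Rational(3, 2459300) ≈ 1.2199e-6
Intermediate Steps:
Function('H')(p, D) = Add(-2, Mul(Rational(1, 9), p), Mul(Rational(-107, 9), D, p)) (Function('H')(p, D) = Add(-2, Mul(Rational(1, 9), Add(Mul(Mul(-107, p), D), p))) = Add(-2, Mul(Rational(1, 9), Add(Mul(-107, D, p), p))) = Add(-2, Mul(Rational(1, 9), Add(p, Mul(-107, D, p)))) = Add(-2, Add(Mul(Rational(1, 9), p), Mul(Rational(-107, 9), D, p))) = Add(-2, Mul(Rational(1, 9), p), Mul(Rational(-107, 9), D, p)))
Pow(Add(Function('H')(-267, 268), -30923), -1) = Pow(Add(Add(-2, Mul(Rational(1, 9), -267), Mul(Rational(-107, 9), 268, -267)), -30923), -1) = Pow(Add(Add(-2, Rational(-89, 3), Rational(2552164, 3)), -30923), -1) = Pow(Add(Rational(2552069, 3), -30923), -1) = Pow(Rational(2459300, 3), -1) = Rational(3, 2459300)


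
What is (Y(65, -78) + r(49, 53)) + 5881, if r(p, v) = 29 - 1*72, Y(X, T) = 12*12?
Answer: 5982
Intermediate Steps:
Y(X, T) = 144
r(p, v) = -43 (r(p, v) = 29 - 72 = -43)
(Y(65, -78) + r(49, 53)) + 5881 = (144 - 43) + 5881 = 101 + 5881 = 5982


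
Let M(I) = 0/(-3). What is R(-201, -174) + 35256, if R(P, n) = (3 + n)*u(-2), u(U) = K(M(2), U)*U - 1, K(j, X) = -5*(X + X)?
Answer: 42267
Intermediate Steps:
M(I) = 0 (M(I) = 0*(-⅓) = 0)
K(j, X) = -10*X
u(U) = -1 - 10*U² (u(U) = (-10*U)*U - 1 = -10*U² - 1 = -1 - 10*U²)
R(P, n) = -123 - 41*n (R(P, n) = (3 + n)*(-1 - 10*(-2)²) = (3 + n)*(-1 - 10*4) = (3 + n)*(-1 - 40) = (3 + n)*(-41) = -123 - 41*n)
R(-201, -174) + 35256 = (-123 - 41*(-174)) + 35256 = (-123 + 7134) + 35256 = 7011 + 35256 = 42267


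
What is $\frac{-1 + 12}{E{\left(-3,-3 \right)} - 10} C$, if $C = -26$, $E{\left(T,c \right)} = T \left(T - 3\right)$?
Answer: $- \frac{143}{4} \approx -35.75$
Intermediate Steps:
$E{\left(T,c \right)} = T \left(-3 + T\right)$
$\frac{-1 + 12}{E{\left(-3,-3 \right)} - 10} C = \frac{-1 + 12}{- 3 \left(-3 - 3\right) - 10} \left(-26\right) = \frac{11}{\left(-3\right) \left(-6\right) - 10} \left(-26\right) = \frac{11}{18 - 10} \left(-26\right) = \frac{11}{8} \left(-26\right) = - \frac{143}{4}$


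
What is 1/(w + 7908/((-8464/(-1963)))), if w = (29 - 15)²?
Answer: 2116/4295587 ≈ 0.00049260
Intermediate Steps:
w = 196 (w = 14² = 196)
1/(w + 7908/((-8464/(-1963)))) = 1/(196 + 7908/((-8464/(-1963)))) = 1/(196 + 7908/((-8464*(-1/1963)))) = 1/(196 + 7908/(8464/1963)) = 1/(196 + 7908*(1963/8464)) = 1/(196 + 3880851/2116) = 1/(4295587/2116) = 2116/4295587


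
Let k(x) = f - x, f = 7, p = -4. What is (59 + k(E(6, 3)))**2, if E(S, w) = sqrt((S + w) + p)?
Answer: (66 - sqrt(5))**2 ≈ 4065.8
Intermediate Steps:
E(S, w) = sqrt(-4 + S + w) (E(S, w) = sqrt((S + w) - 4) = sqrt(-4 + S + w))
k(x) = 7 - x
(59 + k(E(6, 3)))**2 = (59 + (7 - sqrt(-4 + 6 + 3)))**2 = (59 + (7 - sqrt(5)))**2 = (66 - sqrt(5))**2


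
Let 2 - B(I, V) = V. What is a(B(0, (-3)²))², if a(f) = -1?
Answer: 1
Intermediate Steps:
B(I, V) = 2 - V
a(B(0, (-3)²))² = (-1)² = 1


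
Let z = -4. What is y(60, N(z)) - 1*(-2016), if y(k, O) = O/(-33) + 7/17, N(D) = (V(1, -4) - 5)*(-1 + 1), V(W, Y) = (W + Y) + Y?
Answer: 34279/17 ≈ 2016.4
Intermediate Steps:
V(W, Y) = W + 2*Y
N(D) = 0 (N(D) = ((1 + 2*(-4)) - 5)*(-1 + 1) = ((1 - 8) - 5)*0 = (-7 - 5)*0 = -12*0 = 0)
y(k, O) = 7/17 - O/33 (y(k, O) = O*(-1/33) + 7*(1/17) = -O/33 + 7/17 = 7/17 - O/33)
y(60, N(z)) - 1*(-2016) = (7/17 - 1/33*0) - 1*(-2016) = (7/17 + 0) + 2016 = 7/17 + 2016 = 34279/17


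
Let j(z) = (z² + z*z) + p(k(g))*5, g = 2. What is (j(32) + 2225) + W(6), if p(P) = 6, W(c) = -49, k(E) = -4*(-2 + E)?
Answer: 4254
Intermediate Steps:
k(E) = 8 - 4*E
j(z) = 30 + 2*z² (j(z) = (z² + z*z) + 6*5 = (z² + z²) + 30 = 2*z² + 30 = 30 + 2*z²)
(j(32) + 2225) + W(6) = ((30 + 2*32²) + 2225) - 49 = ((30 + 2*1024) + 2225) - 49 = ((30 + 2048) + 2225) - 49 = (2078 + 2225) - 49 = 4303 - 49 = 4254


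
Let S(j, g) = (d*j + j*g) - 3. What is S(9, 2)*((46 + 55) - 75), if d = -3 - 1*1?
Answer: -546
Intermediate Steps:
d = -4 (d = -3 - 1 = -4)
S(j, g) = -3 - 4*j + g*j (S(j, g) = (-4*j + j*g) - 3 = (-4*j + g*j) - 3 = -3 - 4*j + g*j)
S(9, 2)*((46 + 55) - 75) = (-3 - 4*9 + 2*9)*((46 + 55) - 75) = (-3 - 36 + 18)*(101 - 75) = -21*26 = -546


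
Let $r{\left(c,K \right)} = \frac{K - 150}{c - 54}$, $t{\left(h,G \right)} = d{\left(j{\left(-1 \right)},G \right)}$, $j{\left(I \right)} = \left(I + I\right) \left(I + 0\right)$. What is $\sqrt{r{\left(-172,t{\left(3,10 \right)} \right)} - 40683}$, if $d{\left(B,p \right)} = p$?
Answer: $\frac{i \sqrt{519473317}}{113} \approx 201.7 i$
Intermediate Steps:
$j{\left(I \right)} = 2 I^{2}$ ($j{\left(I \right)} = 2 I I = 2 I^{2}$)
$t{\left(h,G \right)} = G$
$r{\left(c,K \right)} = \frac{-150 + K}{-54 + c}$
$\sqrt{r{\left(-172,t{\left(3,10 \right)} \right)} - 40683} = \sqrt{\frac{-150 + 10}{-54 - 172} - 40683} = \sqrt{\frac{1}{-226} \left(-140\right) - 40683} = \sqrt{\left(- \frac{1}{226}\right) \left(-140\right) - 40683} = \sqrt{\frac{70}{113} - 40683} = \sqrt{- \frac{4597109}{113}} = \frac{i \sqrt{519473317}}{113}$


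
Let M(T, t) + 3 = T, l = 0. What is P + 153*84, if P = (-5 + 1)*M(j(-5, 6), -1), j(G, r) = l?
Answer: 12864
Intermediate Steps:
j(G, r) = 0
M(T, t) = -3 + T
P = 12 (P = (-5 + 1)*(-3 + 0) = -4*(-3) = 12)
P + 153*84 = 12 + 153*84 = 12 + 12852 = 12864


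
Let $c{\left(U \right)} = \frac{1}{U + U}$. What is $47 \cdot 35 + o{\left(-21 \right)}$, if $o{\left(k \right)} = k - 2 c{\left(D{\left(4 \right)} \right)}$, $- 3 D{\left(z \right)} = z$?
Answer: $\frac{6499}{4} \approx 1624.8$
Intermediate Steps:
$D{\left(z \right)} = - \frac{z}{3}$
$c{\left(U \right)} = \frac{1}{2 U}$
$o{\left(k \right)} = \frac{3}{4} + k$ ($o{\left(k \right)} = k - 2 \frac{1}{2 \left(\left(- \frac{1}{3}\right) 4\right)} = k - 2 \frac{1}{2 \left(- \frac{4}{3}\right)} = k - 2 \cdot \frac{1}{2} \left(- \frac{3}{4}\right) = k - - \frac{3}{4} = k + \frac{3}{4} = \frac{3}{4} + k$)
$47 \cdot 35 + o{\left(-21 \right)} = 47 \cdot 35 + \left(\frac{3}{4} - 21\right) = 1645 - \frac{81}{4} = \frac{6499}{4}$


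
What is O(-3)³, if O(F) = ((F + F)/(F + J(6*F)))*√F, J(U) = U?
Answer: -24*I*√3/343 ≈ -0.12119*I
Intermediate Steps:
O(F) = 2*√F/7 (O(F) = ((F + F)/(F + 6*F))*√F = ((2*F)/((7*F)))*√F = ((2*F)*(1/(7*F)))*√F = 2*√F/7)
O(-3)³ = (2*√(-3)/7)³ = (2*(I*√3)/7)³ = (2*I*√3/7)³ = -24*I*√3/343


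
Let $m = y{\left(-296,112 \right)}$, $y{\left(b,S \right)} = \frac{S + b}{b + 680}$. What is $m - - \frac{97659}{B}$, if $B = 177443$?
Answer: $\frac{606443}{8517264} \approx 0.071202$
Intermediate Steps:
$y{\left(b,S \right)} = \frac{S + b}{680 + b}$
$m = - \frac{23}{48}$ ($m = \frac{112 - 296}{680 - 296} = \frac{1}{384} \left(-184\right) = - \frac{23}{48} \approx -0.47917$)
$m - - \frac{97659}{B} = - \frac{23}{48} - - \frac{97659}{177443} = - \frac{23}{48} + \frac{97659}{177443} = \frac{606443}{8517264}$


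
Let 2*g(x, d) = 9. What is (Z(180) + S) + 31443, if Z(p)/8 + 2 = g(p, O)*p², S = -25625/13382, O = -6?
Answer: 16029295289/13382 ≈ 1.1978e+6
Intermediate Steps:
g(x, d) = 9/2 (g(x, d) = (½)*9 = 9/2)
S = -25625/13382 (S = -25625*1/13382 = -25625/13382 ≈ -1.9149)
Z(p) = -16 + 36*p² (Z(p) = -16 + 8*(9*p²/2) = -16 + 36*p²)
(Z(180) + S) + 31443 = ((-16 + 36*180²) - 25625/13382) + 31443 = ((-16 + 36*32400) - 25625/13382) + 31443 = ((-16 + 1166400) - 25625/13382) + 31443 = (1166384 - 25625/13382) + 31443 = 15608525063/13382 + 31443 = 16029295289/13382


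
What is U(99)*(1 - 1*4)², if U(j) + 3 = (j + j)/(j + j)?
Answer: -18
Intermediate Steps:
U(j) = -2 (U(j) = -3 + (j + j)/(j + j) = -3 + (2*j)/((2*j)) = -3 + (2*j)*(1/(2*j)) = -3 + 1 = -2)
U(99)*(1 - 1*4)² = -2*(1 - 1*4)² = -2*(1 - 4)² = -2*(-3)² = -2*9 = -18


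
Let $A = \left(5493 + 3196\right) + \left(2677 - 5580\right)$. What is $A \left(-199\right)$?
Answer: $-1151414$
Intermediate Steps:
$A = 5786$ ($A = 8689 - 2903 = 5786$)
$A \left(-199\right) = 5786 \left(-199\right) = -1151414$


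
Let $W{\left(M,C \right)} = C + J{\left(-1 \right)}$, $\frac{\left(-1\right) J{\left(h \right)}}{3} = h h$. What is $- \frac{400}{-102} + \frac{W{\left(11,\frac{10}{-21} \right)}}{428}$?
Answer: $\frac{597959}{152796} \approx 3.9134$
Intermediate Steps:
$J{\left(h \right)} = - 3 h^{2}$ ($J{\left(h \right)} = - 3 h h = - 3 h^{2}$)
$W{\left(M,C \right)} = -3 + C$ ($W{\left(M,C \right)} = C - 3 \left(-1\right)^{2} = C - 3 = -3 + C$)
$- \frac{400}{-102} + \frac{W{\left(11,\frac{10}{-21} \right)}}{428} = - \frac{400}{-102} + \frac{-3 + \frac{10}{-21}}{428} = \left(-400\right) \left(- \frac{1}{102}\right) + \left(-3 + 10 \left(- \frac{1}{21}\right)\right) \frac{1}{428} = \frac{200}{51} + \left(-3 - \frac{10}{21}\right) \frac{1}{428} = \frac{200}{51} - \frac{73}{8988} = \frac{597959}{152796}$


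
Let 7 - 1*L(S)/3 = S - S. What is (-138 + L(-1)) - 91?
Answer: -208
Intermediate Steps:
L(S) = 21 (L(S) = 21 - 3*(S - S) = 21 - 3*0 = 21 + 0 = 21)
(-138 + L(-1)) - 91 = (-138 + 21) - 91 = -117 - 91 = -208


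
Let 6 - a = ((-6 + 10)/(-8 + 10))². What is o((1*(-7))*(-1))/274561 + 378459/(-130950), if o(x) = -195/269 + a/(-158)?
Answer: -81785007201687/28298274683350 ≈ -2.8901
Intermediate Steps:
a = 2 (a = 6 - ((-6 + 10)/(-8 + 10))² = 6 - (4/2)² = 6 - (4*(½))² = 6 - 1*2² = 6 - 1*4 = 6 - 4 = 2)
o(x) = -15674/21251 (o(x) = -195/269 + 2/(-158) = -195*1/269 + 2*(-1/158) = -195/269 - 1/79 = -15674/21251)
o((1*(-7))*(-1))/274561 + 378459/(-130950) = -15674/21251/274561 + 378459/(-130950) = -15674/21251*1/274561 + 378459*(-1/130950) = -15674/5834695811 - 14017/4850 = -81785007201687/28298274683350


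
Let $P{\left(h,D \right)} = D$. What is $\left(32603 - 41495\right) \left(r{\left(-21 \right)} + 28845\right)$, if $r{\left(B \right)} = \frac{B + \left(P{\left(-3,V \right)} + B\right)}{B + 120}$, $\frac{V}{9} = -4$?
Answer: $- \frac{2821310076}{11} \approx -2.5648 \cdot 10^{8}$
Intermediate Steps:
$V = -36$ ($V = 9 \left(-4\right) = -36$)
$r{\left(B \right)} = \frac{-36 + 2 B}{120 + B}$ ($r{\left(B \right)} = \frac{B + \left(-36 + B\right)}{B + 120} = \frac{-36 + 2 B}{120 + B}$)
$\left(32603 - 41495\right) \left(r{\left(-21 \right)} + 28845\right) = \left(32603 - 41495\right) \left(\frac{2 \left(-18 - 21\right)}{120 - 21} + 28845\right) = - 8892 \left(2 \cdot \frac{1}{99} \left(-39\right) + 28845\right) = - 8892 \left(- \frac{26}{33} + 28845\right) = \left(-8892\right) \frac{951859}{33} = - \frac{2821310076}{11}$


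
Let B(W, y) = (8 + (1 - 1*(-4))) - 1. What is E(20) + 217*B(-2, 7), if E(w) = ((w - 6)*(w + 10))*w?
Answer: 11004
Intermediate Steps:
B(W, y) = 12 (B(W, y) = (8 + (1 + 4)) - 1 = (8 + 5) - 1 = 13 - 1 = 12)
E(w) = w*(-6 + w)*(10 + w) (E(w) = ((-6 + w)*(10 + w))*w = w*(-6 + w)*(10 + w))
E(20) + 217*B(-2, 7) = 20*(-60 + 20**2 + 4*20) + 217*12 = 20*(-60 + 400 + 80) + 2604 = 20*420 + 2604 = 8400 + 2604 = 11004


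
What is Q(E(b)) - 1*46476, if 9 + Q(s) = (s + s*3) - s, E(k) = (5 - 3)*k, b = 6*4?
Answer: -46341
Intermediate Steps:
b = 24
E(k) = 2*k
Q(s) = -9 + 3*s (Q(s) = -9 + ((s + s*3) - s) = -9 + ((s + 3*s) - s) = -9 + (4*s - s) = -9 + 3*s)
Q(E(b)) - 1*46476 = (-9 + 3*(2*24)) - 1*46476 = (-9 + 3*48) - 46476 = (-9 + 144) - 46476 = 135 - 46476 = -46341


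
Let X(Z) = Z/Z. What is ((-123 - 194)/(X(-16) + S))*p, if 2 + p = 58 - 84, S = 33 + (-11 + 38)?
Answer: 8876/61 ≈ 145.51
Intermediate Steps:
S = 60 (S = 33 + 27 = 60)
X(Z) = 1
p = -28 (p = -2 + (58 - 84) = -2 - 26 = -28)
((-123 - 194)/(X(-16) + S))*p = ((-123 - 194)/(1 + 60))*(-28) = -317/61*(-28) = 8876/61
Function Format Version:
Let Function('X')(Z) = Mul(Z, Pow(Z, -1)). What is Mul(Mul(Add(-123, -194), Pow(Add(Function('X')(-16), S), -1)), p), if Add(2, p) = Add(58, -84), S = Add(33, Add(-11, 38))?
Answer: Rational(8876, 61) ≈ 145.51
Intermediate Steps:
S = 60 (S = Add(33, 27) = 60)
Function('X')(Z) = 1
p = -28 (p = Add(-2, Add(58, -84)) = Add(-2, -26) = -28)
Mul(Mul(Add(-123, -194), Pow(Add(Function('X')(-16), S), -1)), p) = Mul(Mul(Add(-123, -194), Pow(Add(1, 60), -1)), -28) = Mul(Mul(-317, Pow(61, -1)), -28) = Mul(Mul(-317, Rational(1, 61)), -28) = Mul(Rational(-317, 61), -28) = Rational(8876, 61)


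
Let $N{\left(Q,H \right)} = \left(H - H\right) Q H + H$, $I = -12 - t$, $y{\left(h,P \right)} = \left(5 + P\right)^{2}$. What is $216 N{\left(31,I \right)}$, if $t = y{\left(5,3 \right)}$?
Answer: $-16416$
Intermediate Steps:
$t = 64$ ($t = \left(5 + 3\right)^{2} = 8^{2} = 64$)
$I = -76$ ($I = -12 - 64 = -76$)
$N{\left(Q,H \right)} = H$ ($N{\left(Q,H \right)} = 0 Q H + H = 0 H + H = 0 + H = H$)
$216 N{\left(31,I \right)} = 216 \left(-76\right) = -16416$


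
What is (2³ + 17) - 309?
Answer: -284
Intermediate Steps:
(2³ + 17) - 309 = (8 + 17) - 309 = 25 - 309 = -284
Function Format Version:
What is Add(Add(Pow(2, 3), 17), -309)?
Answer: -284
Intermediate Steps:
Add(Add(Pow(2, 3), 17), -309) = Add(Add(8, 17), -309) = Add(25, -309) = -284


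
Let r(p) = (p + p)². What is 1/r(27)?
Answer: 1/2916 ≈ 0.00034294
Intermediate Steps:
r(p) = 4*p² (r(p) = (2*p)² = 4*p²)
1/r(27) = 1/(4*27²) = 1/(4*729) = 1/2916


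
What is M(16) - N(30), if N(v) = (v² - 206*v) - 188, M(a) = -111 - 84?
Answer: 5273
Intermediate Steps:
M(a) = -195
N(v) = -188 + v² - 206*v
M(16) - N(30) = -195 - (-188 + 30² - 206*30) = -195 - (-188 + 900 - 6180) = -195 - 1*(-5468) = -195 + 5468 = 5273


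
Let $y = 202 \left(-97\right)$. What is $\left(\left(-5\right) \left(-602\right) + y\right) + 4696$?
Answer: $-11888$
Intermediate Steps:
$y = -19594$
$\left(\left(-5\right) \left(-602\right) + y\right) + 4696 = \left(\left(-5\right) \left(-602\right) - 19594\right) + 4696 = \left(3010 - 19594\right) + 4696 = -16584 + 4696 = -11888$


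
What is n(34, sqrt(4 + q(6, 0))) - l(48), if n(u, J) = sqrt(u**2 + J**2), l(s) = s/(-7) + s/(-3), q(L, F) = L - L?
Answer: 160/7 + 2*sqrt(290) ≈ 56.916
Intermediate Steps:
q(L, F) = 0
l(s) = -10*s/21 (l(s) = s*(-1/7) + s*(-1/3) = -s/7 - s/3 = -10*s/21)
n(u, J) = sqrt(J**2 + u**2)
n(34, sqrt(4 + q(6, 0))) - l(48) = sqrt((sqrt(4 + 0))**2 + 34**2) - (-10)*48/21 = sqrt((sqrt(4))**2 + 1156) - 1*(-160/7) = sqrt(2**2 + 1156) + 160/7 = sqrt(4 + 1156) + 160/7 = sqrt(1160) + 160/7 = 2*sqrt(290) + 160/7 = 160/7 + 2*sqrt(290)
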